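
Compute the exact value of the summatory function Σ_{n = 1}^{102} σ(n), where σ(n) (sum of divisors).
Σ_{n ≤ 102} σ(n) = 8617

Compute σ(n) for each 1 ≤ n ≤ 102: σ(1) = 1, σ(2) = 3, σ(3) = 4, σ(4) = 7, σ(5) = 6, σ(6) = 12, σ(7) = 8, σ(8) = 15, σ(9) = 13, σ(10) = 18, σ(11) = 12, σ(12) = 28, σ(13) = 14, σ(14) = 24, σ(15) = 24, σ(16) = 31, σ(17) = 18, σ(18) = 39, σ(19) = 20, σ(20) = 42, σ(21) = 32, σ(22) = 36, σ(23) = 24, σ(24) = 60, σ(25) = 31, σ(26) = 42, σ(27) = 40, σ(28) = 56, σ(29) = 30, σ(30) = 72, σ(31) = 32, σ(32) = 63, σ(33) = 48, σ(34) = 54, σ(35) = 48, σ(36) = 91, σ(37) = 38, σ(38) = 60, σ(39) = 56, σ(40) = 90, σ(41) = 42, σ(42) = 96, σ(43) = 44, σ(44) = 84, σ(45) = 78, σ(46) = 72, σ(47) = 48, σ(48) = 124, σ(49) = 57, σ(50) = 93, σ(51) = 72, σ(52) = 98, σ(53) = 54, σ(54) = 120, σ(55) = 72, σ(56) = 120, σ(57) = 80, σ(58) = 90, σ(59) = 60, σ(60) = 168, σ(61) = 62, σ(62) = 96, σ(63) = 104, σ(64) = 127, σ(65) = 84, σ(66) = 144, σ(67) = 68, σ(68) = 126, σ(69) = 96, σ(70) = 144, σ(71) = 72, σ(72) = 195, σ(73) = 74, σ(74) = 114, σ(75) = 124, σ(76) = 140, σ(77) = 96, σ(78) = 168, σ(79) = 80, σ(80) = 186, σ(81) = 121, σ(82) = 126, σ(83) = 84, σ(84) = 224, σ(85) = 108, σ(86) = 132, σ(87) = 120, σ(88) = 180, σ(89) = 90, σ(90) = 234, σ(91) = 112, σ(92) = 168, σ(93) = 128, σ(94) = 144, σ(95) = 120, σ(96) = 252, σ(97) = 98, σ(98) = 171, σ(99) = 156, σ(100) = 217, σ(101) = 102, σ(102) = 216. Summing all 102 values: 8617. (Average order: Σ_{n ≤ x} σ(n) ~ (π²/12) x². For x = 102, (π²/12)·102² ≈ 8556.95.)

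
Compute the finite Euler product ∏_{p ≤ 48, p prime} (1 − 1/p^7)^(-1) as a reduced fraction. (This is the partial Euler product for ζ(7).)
∏ = 23382886769632432571789841128782562016512130510871147719864543051070039135878767058418261603816212645625/23189273096315310437319062436725495011112024414316439805760324840606793884675752039664775666767203598336

The primes p ≤ 48 are [2, 3, 5, 7, 11, 13, 17, 19, 23, 29, 31, 37, 41, 43, 47]. For each prime, (1 − 1/p^7)^(-1) = p^7 / (p^7 − 1). The product is (1 − 1/2^7)^(-1), (1 − 1/3^7)^(-1), (1 − 1/5^7)^(-1), (1 − 1/7^7)^(-1), (1 − 1/11^7)^(-1), (1 − 1/13^7)^(-1), (1 − 1/17^7)^(-1), (1 − 1/19^7)^(-1), (1 − 1/23^7)^(-1), (1 − 1/29^7)^(-1), (1 − 1/31^7)^(-1), (1 − 1/37^7)^(-1), (1 − 1/41^7)^(-1), (1 − 1/43^7)^(-1), (1 − 1/47^7)^(-1) = ∏ p^7 / (p^7 − 1) = 23382886769632432571789841128782562016512130510871147719864543051070039135878767058418261603816212645625/23189273096315310437319062436725495011112024414316439805760324840606793884675752039664775666767203598336.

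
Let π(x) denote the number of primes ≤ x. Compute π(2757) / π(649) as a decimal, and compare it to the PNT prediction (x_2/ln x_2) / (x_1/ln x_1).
π(2757)/π(649) = 402/118 ≈ 3.4068;  PNT prediction ≈ 3.4724.

π(649) = 118 and π(2757) = 402, so π(2757)/π(649) ≈ 3.4068. The PNT-predicted ratio is (2757/ln(2757)) / (649/ln(649)) ≈ 3.4724. The two agree to within a few percent, as expected.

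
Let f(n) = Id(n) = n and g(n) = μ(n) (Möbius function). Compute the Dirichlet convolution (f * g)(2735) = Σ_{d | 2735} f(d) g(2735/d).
(Id * μ)(2735) = 2184

Divisors of 2735: [1, 5, 547, 2735]. For each d | 2735:
  d = 1: Id(1) · μ(2735/1) = 1 · 1 = 1
  d = 5: Id(5) · μ(2735/5) = 5 · -1 = -5
  d = 547: Id(547) · μ(2735/547) = 547 · -1 = -547
  d = 2735: Id(2735) · μ(2735/2735) = 2735 · 1 = 2735
Summing: (Id * μ)(2735) = 1 + -5 + -547 + 2735 = 2184.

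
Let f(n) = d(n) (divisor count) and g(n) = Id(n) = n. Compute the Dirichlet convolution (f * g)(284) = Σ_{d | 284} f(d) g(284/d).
(d * Id)(284) = 803

Divisors of 284: [1, 2, 4, 71, 142, 284]. For each d | 284:
  d = 1: d(1) · Id(284/1) = 1 · 284 = 284
  d = 2: d(2) · Id(284/2) = 2 · 142 = 284
  d = 4: d(4) · Id(284/4) = 3 · 71 = 213
  d = 71: d(71) · Id(284/71) = 2 · 4 = 8
  d = 142: d(142) · Id(284/142) = 4 · 2 = 8
  d = 284: d(284) · Id(284/284) = 6 · 1 = 6
Summing: (d * Id)(284) = 284 + 284 + 213 + 8 + 8 + 6 = 803.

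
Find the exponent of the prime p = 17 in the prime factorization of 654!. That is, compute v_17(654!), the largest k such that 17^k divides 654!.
v_17(654!) = 40

Legendre's formula: v_p(n!) = Σ_{k ≥ 1} ⌊n / p^k⌋. For p = 17, n = 654, the terms are:
  ⌊654/17^1⌋ = ⌊654/17⌋ = 38
  ⌊654/17^2⌋ = ⌊654/289⌋ = 2
(the next term ⌊654/17^3⌋ = 0, terminating the sum). Summing: v_17(654!) = 38 + 2 = 40.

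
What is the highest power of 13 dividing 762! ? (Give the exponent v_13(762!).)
v_13(762!) = 62

Legendre's formula: v_p(n!) = Σ_{k ≥ 1} ⌊n / p^k⌋. For p = 13, n = 762, the terms are:
  ⌊762/13^1⌋ = ⌊762/13⌋ = 58
  ⌊762/13^2⌋ = ⌊762/169⌋ = 4
(the next term ⌊762/13^3⌋ = 0, terminating the sum). Summing: v_13(762!) = 58 + 4 = 62.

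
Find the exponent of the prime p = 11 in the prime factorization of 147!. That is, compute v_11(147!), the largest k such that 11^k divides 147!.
v_11(147!) = 14

Legendre's formula: v_p(n!) = Σ_{k ≥ 1} ⌊n / p^k⌋. For p = 11, n = 147, the terms are:
  ⌊147/11^1⌋ = ⌊147/11⌋ = 13
  ⌊147/11^2⌋ = ⌊147/121⌋ = 1
(the next term ⌊147/11^3⌋ = 0, terminating the sum). Summing: v_11(147!) = 13 + 1 = 14.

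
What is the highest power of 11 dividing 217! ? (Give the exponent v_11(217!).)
v_11(217!) = 20

Legendre's formula: v_p(n!) = Σ_{k ≥ 1} ⌊n / p^k⌋. For p = 11, n = 217, the terms are:
  ⌊217/11^1⌋ = ⌊217/11⌋ = 19
  ⌊217/11^2⌋ = ⌊217/121⌋ = 1
(the next term ⌊217/11^3⌋ = 0, terminating the sum). Summing: v_11(217!) = 19 + 1 = 20.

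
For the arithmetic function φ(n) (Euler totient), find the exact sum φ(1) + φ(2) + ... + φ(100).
Σ_{n ≤ 100} φ(n) = 3044

Compute φ(n) for each 1 ≤ n ≤ 100: φ(1) = 1, φ(2) = 1, φ(3) = 2, φ(4) = 2, φ(5) = 4, φ(6) = 2, φ(7) = 6, φ(8) = 4, φ(9) = 6, φ(10) = 4, φ(11) = 10, φ(12) = 4, φ(13) = 12, φ(14) = 6, φ(15) = 8, φ(16) = 8, φ(17) = 16, φ(18) = 6, φ(19) = 18, φ(20) = 8, φ(21) = 12, φ(22) = 10, φ(23) = 22, φ(24) = 8, φ(25) = 20, φ(26) = 12, φ(27) = 18, φ(28) = 12, φ(29) = 28, φ(30) = 8, φ(31) = 30, φ(32) = 16, φ(33) = 20, φ(34) = 16, φ(35) = 24, φ(36) = 12, φ(37) = 36, φ(38) = 18, φ(39) = 24, φ(40) = 16, φ(41) = 40, φ(42) = 12, φ(43) = 42, φ(44) = 20, φ(45) = 24, φ(46) = 22, φ(47) = 46, φ(48) = 16, φ(49) = 42, φ(50) = 20, φ(51) = 32, φ(52) = 24, φ(53) = 52, φ(54) = 18, φ(55) = 40, φ(56) = 24, φ(57) = 36, φ(58) = 28, φ(59) = 58, φ(60) = 16, φ(61) = 60, φ(62) = 30, φ(63) = 36, φ(64) = 32, φ(65) = 48, φ(66) = 20, φ(67) = 66, φ(68) = 32, φ(69) = 44, φ(70) = 24, φ(71) = 70, φ(72) = 24, φ(73) = 72, φ(74) = 36, φ(75) = 40, φ(76) = 36, φ(77) = 60, φ(78) = 24, φ(79) = 78, φ(80) = 32, φ(81) = 54, φ(82) = 40, φ(83) = 82, φ(84) = 24, φ(85) = 64, φ(86) = 42, φ(87) = 56, φ(88) = 40, φ(89) = 88, φ(90) = 24, φ(91) = 72, φ(92) = 44, φ(93) = 60, φ(94) = 46, φ(95) = 72, φ(96) = 32, φ(97) = 96, φ(98) = 42, φ(99) = 60, φ(100) = 40. Summing all 100 values: 3044. (Average order: Σ_{n ≤ x} φ(n) ~ (3/π²) x². For x = 100, (3/π²)·100² ≈ 3039.64.)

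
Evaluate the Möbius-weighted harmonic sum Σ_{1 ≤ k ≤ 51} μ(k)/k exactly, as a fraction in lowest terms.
Σ μ(k)/k = -184943596214571/204963260862830470

Values of μ(k) for 1 ≤ k ≤ 51: μ(1) = 1, μ(2) = -1, μ(3) = -1, μ(5) = -1, μ(6) = 1, μ(7) = -1, μ(10) = 1, μ(11) = -1, μ(13) = -1, μ(14) = 1, μ(15) = 1, μ(17) = -1, μ(19) = -1, μ(21) = 1, μ(22) = 1, μ(23) = -1, μ(26) = 1, μ(29) = -1, μ(30) = -1, μ(31) = -1, μ(33) = 1, μ(34) = 1, μ(35) = 1, μ(37) = -1, μ(38) = 1, μ(39) = 1, μ(41) = -1, μ(42) = -1, μ(43) = -1, μ(46) = 1, μ(47) = -1, μ(51) = 1, with μ = 0 on non-squarefree integers. Summing μ(k)/k for k where μ(k) ≠ 0 gives -184943596214571/204963260862830470 ≈ -0.0009. (PNT ⟺ this sum → 0 as n → ∞.)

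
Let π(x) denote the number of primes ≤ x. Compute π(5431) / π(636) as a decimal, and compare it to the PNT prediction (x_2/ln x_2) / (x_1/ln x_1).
π(5431)/π(636) = 717/115 ≈ 6.2348;  PNT prediction ≈ 6.4097.

π(636) = 115 and π(5431) = 717, so π(5431)/π(636) ≈ 6.2348. The PNT-predicted ratio is (5431/ln(5431)) / (636/ln(636)) ≈ 6.4097. The two agree to within a few percent, as expected.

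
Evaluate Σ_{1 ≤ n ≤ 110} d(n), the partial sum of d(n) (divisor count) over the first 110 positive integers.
Σ_{n ≤ 110} d(n) = 538

Compute d(n) for each 1 ≤ n ≤ 110: d(1) = 1, d(2) = 2, d(3) = 2, d(4) = 3, d(5) = 2, d(6) = 4, d(7) = 2, d(8) = 4, d(9) = 3, d(10) = 4, d(11) = 2, d(12) = 6, d(13) = 2, d(14) = 4, d(15) = 4, d(16) = 5, d(17) = 2, d(18) = 6, d(19) = 2, d(20) = 6, d(21) = 4, d(22) = 4, d(23) = 2, d(24) = 8, d(25) = 3, d(26) = 4, d(27) = 4, d(28) = 6, d(29) = 2, d(30) = 8, d(31) = 2, d(32) = 6, d(33) = 4, d(34) = 4, d(35) = 4, d(36) = 9, d(37) = 2, d(38) = 4, d(39) = 4, d(40) = 8, d(41) = 2, d(42) = 8, d(43) = 2, d(44) = 6, d(45) = 6, d(46) = 4, d(47) = 2, d(48) = 10, d(49) = 3, d(50) = 6, d(51) = 4, d(52) = 6, d(53) = 2, d(54) = 8, d(55) = 4, d(56) = 8, d(57) = 4, d(58) = 4, d(59) = 2, d(60) = 12, d(61) = 2, d(62) = 4, d(63) = 6, d(64) = 7, d(65) = 4, d(66) = 8, d(67) = 2, d(68) = 6, d(69) = 4, d(70) = 8, d(71) = 2, d(72) = 12, d(73) = 2, d(74) = 4, d(75) = 6, d(76) = 6, d(77) = 4, d(78) = 8, d(79) = 2, d(80) = 10, d(81) = 5, d(82) = 4, d(83) = 2, d(84) = 12, d(85) = 4, d(86) = 4, d(87) = 4, d(88) = 8, d(89) = 2, d(90) = 12, d(91) = 4, d(92) = 6, d(93) = 4, d(94) = 4, d(95) = 4, d(96) = 12, d(97) = 2, d(98) = 6, d(99) = 6, d(100) = 9, d(101) = 2, d(102) = 8, d(103) = 2, d(104) = 8, d(105) = 8, d(106) = 4, d(107) = 2, d(108) = 12, d(109) = 2, d(110) = 8. Summing all 110 values: 538. (Dirichlet's divisor formula: Σ_{n ≤ x} d(n) = x ln(x) + (2γ − 1) x + O(√x). For x = 110, the asymptotic estimate is ≈ 534.04.)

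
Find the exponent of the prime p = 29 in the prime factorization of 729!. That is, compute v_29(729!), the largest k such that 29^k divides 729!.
v_29(729!) = 25

Legendre's formula: v_p(n!) = Σ_{k ≥ 1} ⌊n / p^k⌋. For p = 29, n = 729, the terms are:
  ⌊729/29^1⌋ = ⌊729/29⌋ = 25
(the next term ⌊729/29^2⌋ = 0, terminating the sum). Summing: v_29(729!) = 25 = 25.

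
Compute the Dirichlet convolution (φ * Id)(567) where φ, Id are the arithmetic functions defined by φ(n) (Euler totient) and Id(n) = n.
(φ * Id)(567) = 3861

Divisors of 567: [1, 3, 7, 9, 21, 27, 63, 81, 189, 567]. For each d | 567:
  d = 1: φ(1) · Id(567/1) = 1 · 567 = 567
  d = 3: φ(3) · Id(567/3) = 2 · 189 = 378
  d = 7: φ(7) · Id(567/7) = 6 · 81 = 486
  d = 9: φ(9) · Id(567/9) = 6 · 63 = 378
  d = 21: φ(21) · Id(567/21) = 12 · 27 = 324
  d = 27: φ(27) · Id(567/27) = 18 · 21 = 378
  d = 63: φ(63) · Id(567/63) = 36 · 9 = 324
  d = 81: φ(81) · Id(567/81) = 54 · 7 = 378
  d = 189: φ(189) · Id(567/189) = 108 · 3 = 324
  d = 567: φ(567) · Id(567/567) = 324 · 1 = 324
Summing: (φ * Id)(567) = 567 + 378 + 486 + 378 + 324 + 378 + 324 + 378 + 324 + 324 = 3861.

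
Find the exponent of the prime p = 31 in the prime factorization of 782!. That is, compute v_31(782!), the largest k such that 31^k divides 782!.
v_31(782!) = 25

Legendre's formula: v_p(n!) = Σ_{k ≥ 1} ⌊n / p^k⌋. For p = 31, n = 782, the terms are:
  ⌊782/31^1⌋ = ⌊782/31⌋ = 25
(the next term ⌊782/31^2⌋ = 0, terminating the sum). Summing: v_31(782!) = 25 = 25.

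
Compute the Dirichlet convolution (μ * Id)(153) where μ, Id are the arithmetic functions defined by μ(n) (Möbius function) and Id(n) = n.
(μ * Id)(153) = 96

Divisors of 153: [1, 3, 9, 17, 51, 153]. For each d | 153:
  d = 1: μ(1) · Id(153/1) = 1 · 153 = 153
  d = 3: μ(3) · Id(153/3) = -1 · 51 = -51
  d = 9: μ(9) · Id(153/9) = 0 · 17 = 0
  d = 17: μ(17) · Id(153/17) = -1 · 9 = -9
  d = 51: μ(51) · Id(153/51) = 1 · 3 = 3
  d = 153: μ(153) · Id(153/153) = 0 · 1 = 0
Summing: (μ * Id)(153) = 153 + -51 + 0 + -9 + 3 + 0 = 96.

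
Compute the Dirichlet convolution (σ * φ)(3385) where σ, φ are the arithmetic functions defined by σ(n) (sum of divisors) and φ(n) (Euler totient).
(σ * φ)(3385) = 13540

Divisors of 3385: [1, 5, 677, 3385]. For each d | 3385:
  d = 1: σ(1) · φ(3385/1) = 1 · 2704 = 2704
  d = 5: σ(5) · φ(3385/5) = 6 · 676 = 4056
  d = 677: σ(677) · φ(3385/677) = 678 · 4 = 2712
  d = 3385: σ(3385) · φ(3385/3385) = 4068 · 1 = 4068
Summing: (σ * φ)(3385) = 2704 + 4056 + 2712 + 4068 = 13540.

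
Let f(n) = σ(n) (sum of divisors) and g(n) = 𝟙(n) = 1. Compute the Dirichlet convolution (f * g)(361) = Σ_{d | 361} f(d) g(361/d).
(σ * 𝟙)(361) = 402

Divisors of 361: [1, 19, 361]. For each d | 361:
  d = 1: σ(1) · 𝟙(361/1) = 1 · 1 = 1
  d = 19: σ(19) · 𝟙(361/19) = 20 · 1 = 20
  d = 361: σ(361) · 𝟙(361/361) = 381 · 1 = 381
Summing: (σ * 𝟙)(361) = 1 + 20 + 381 = 402.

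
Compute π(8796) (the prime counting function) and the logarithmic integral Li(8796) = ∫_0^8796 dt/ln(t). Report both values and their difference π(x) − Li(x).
π(8796) = 1095;  Li(8796) ≈ 1114.52;  π(x) − Li(x) ≈ -19.52.

Direct count of primes ≤ 8796 gives π(8796) = 1095. Numerical evaluation of the logarithmic integral gives Li(8796) ≈ 1114.52. The difference π(x) − Li(x) ≈ -19.52 is typically negative for small/moderate x (Li(x) overestimates), though Littlewood's theorem shows this sign changes infinitely often.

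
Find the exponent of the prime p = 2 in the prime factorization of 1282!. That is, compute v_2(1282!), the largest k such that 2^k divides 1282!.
v_2(1282!) = 1279

Legendre's formula: v_p(n!) = Σ_{k ≥ 1} ⌊n / p^k⌋. For p = 2, n = 1282, the terms are:
  ⌊1282/2^1⌋ = ⌊1282/2⌋ = 641
  ⌊1282/2^2⌋ = ⌊1282/4⌋ = 320
  ⌊1282/2^3⌋ = ⌊1282/8⌋ = 160
  ⌊1282/2^4⌋ = ⌊1282/16⌋ = 80
  ⌊1282/2^5⌋ = ⌊1282/32⌋ = 40
  ⌊1282/2^6⌋ = ⌊1282/64⌋ = 20
  ⌊1282/2^7⌋ = ⌊1282/128⌋ = 10
  ⌊1282/2^8⌋ = ⌊1282/256⌋ = 5
  ⌊1282/2^9⌋ = ⌊1282/512⌋ = 2
  ⌊1282/2^10⌋ = ⌊1282/1024⌋ = 1
(the next term ⌊1282/2^11⌋ = 0, terminating the sum). Summing: v_2(1282!) = 641 + 320 + 160 + 80 + 40 + 20 + 10 + 5 + 2 + 1 = 1279.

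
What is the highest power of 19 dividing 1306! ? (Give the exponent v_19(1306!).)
v_19(1306!) = 71

Legendre's formula: v_p(n!) = Σ_{k ≥ 1} ⌊n / p^k⌋. For p = 19, n = 1306, the terms are:
  ⌊1306/19^1⌋ = ⌊1306/19⌋ = 68
  ⌊1306/19^2⌋ = ⌊1306/361⌋ = 3
(the next term ⌊1306/19^3⌋ = 0, terminating the sum). Summing: v_19(1306!) = 68 + 3 = 71.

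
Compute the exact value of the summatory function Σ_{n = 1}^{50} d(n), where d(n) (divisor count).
Σ_{n ≤ 50} d(n) = 207

Compute d(n) for each 1 ≤ n ≤ 50: d(1) = 1, d(2) = 2, d(3) = 2, d(4) = 3, d(5) = 2, d(6) = 4, d(7) = 2, d(8) = 4, d(9) = 3, d(10) = 4, d(11) = 2, d(12) = 6, d(13) = 2, d(14) = 4, d(15) = 4, d(16) = 5, d(17) = 2, d(18) = 6, d(19) = 2, d(20) = 6, d(21) = 4, d(22) = 4, d(23) = 2, d(24) = 8, d(25) = 3, d(26) = 4, d(27) = 4, d(28) = 6, d(29) = 2, d(30) = 8, d(31) = 2, d(32) = 6, d(33) = 4, d(34) = 4, d(35) = 4, d(36) = 9, d(37) = 2, d(38) = 4, d(39) = 4, d(40) = 8, d(41) = 2, d(42) = 8, d(43) = 2, d(44) = 6, d(45) = 6, d(46) = 4, d(47) = 2, d(48) = 10, d(49) = 3, d(50) = 6. Summing all 50 values: 207. (Dirichlet's divisor formula: Σ_{n ≤ x} d(n) = x ln(x) + (2γ − 1) x + O(√x). For x = 50, the asymptotic estimate is ≈ 203.32.)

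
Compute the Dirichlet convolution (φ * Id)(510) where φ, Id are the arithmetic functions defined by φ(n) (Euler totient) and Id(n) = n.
(φ * Id)(510) = 4455

Divisors of 510: [1, 2, 3, 5, 6, 10, 15, 17, 30, 34, 51, 85, 102, 170, 255, 510]. For each d | 510:
  d = 1: φ(1) · Id(510/1) = 1 · 510 = 510
  d = 2: φ(2) · Id(510/2) = 1 · 255 = 255
  d = 3: φ(3) · Id(510/3) = 2 · 170 = 340
  d = 5: φ(5) · Id(510/5) = 4 · 102 = 408
  d = 6: φ(6) · Id(510/6) = 2 · 85 = 170
  d = 10: φ(10) · Id(510/10) = 4 · 51 = 204
  d = 15: φ(15) · Id(510/15) = 8 · 34 = 272
  d = 17: φ(17) · Id(510/17) = 16 · 30 = 480
  d = 30: φ(30) · Id(510/30) = 8 · 17 = 136
  d = 34: φ(34) · Id(510/34) = 16 · 15 = 240
  d = 51: φ(51) · Id(510/51) = 32 · 10 = 320
  d = 85: φ(85) · Id(510/85) = 64 · 6 = 384
  d = 102: φ(102) · Id(510/102) = 32 · 5 = 160
  d = 170: φ(170) · Id(510/170) = 64 · 3 = 192
  d = 255: φ(255) · Id(510/255) = 128 · 2 = 256
  d = 510: φ(510) · Id(510/510) = 128 · 1 = 128
Summing: (φ * Id)(510) = 510 + 255 + 340 + 408 + 170 + 204 + 272 + 480 + 136 + 240 + 320 + 384 + 160 + 192 + 256 + 128 = 4455.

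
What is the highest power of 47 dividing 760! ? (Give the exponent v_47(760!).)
v_47(760!) = 16

Legendre's formula: v_p(n!) = Σ_{k ≥ 1} ⌊n / p^k⌋. For p = 47, n = 760, the terms are:
  ⌊760/47^1⌋ = ⌊760/47⌋ = 16
(the next term ⌊760/47^2⌋ = 0, terminating the sum). Summing: v_47(760!) = 16 = 16.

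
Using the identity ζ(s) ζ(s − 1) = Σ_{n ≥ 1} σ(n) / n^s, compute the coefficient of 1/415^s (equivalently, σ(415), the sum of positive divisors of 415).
σ(415) = 504

In the product (Σ m^0/m^s)(Σ k / k^s) = Σ (Σ_{d | n} d) / n^s, the coefficient of 1/n^s is σ(n) = Σ_{d | n} d. For n = 415, divisors are [1, 5, 83, 415]; summing: σ(415) = 504.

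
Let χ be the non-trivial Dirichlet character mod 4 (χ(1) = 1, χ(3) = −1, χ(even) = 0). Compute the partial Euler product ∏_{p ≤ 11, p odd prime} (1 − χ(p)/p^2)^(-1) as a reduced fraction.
∏ = 17787/19520

The odd primes p ≤ 11 are [3, 5, 7, 11]. For each, χ(p) = 1 if p ≡ 1 mod 4, χ(p) = −1 if p ≡ 3 mod 4. Taking (1 − χ(p)/p^2)^(-1) = p^2/(p^2 − χ(p)): (1 − (-1)/3^2)^(-1) · (1 − (1)/5^2)^(-1) · (1 − (-1)/7^2)^(-1) · (1 − (-1)/11^2)^(-1) = 17787/19520.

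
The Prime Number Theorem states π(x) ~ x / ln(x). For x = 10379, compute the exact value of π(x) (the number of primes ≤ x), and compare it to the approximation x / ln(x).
π(10379) = 1272;  x/ln(x) ≈ 1122.35;  relative error ≈ 11.76%.

Directly count primes up to 10379: π(10379) = 1272. The PNT approximation gives 10379/ln(10379) ≈ 10379/9.24754 ≈ 1122.35. Relative error (π(x) − x/ln(x)) / π(x) ≈ 11.76%; the approximation is known to undercount slightly (Li(x) is a better estimate).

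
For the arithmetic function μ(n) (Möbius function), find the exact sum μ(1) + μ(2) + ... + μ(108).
Σ_{n ≤ 108} μ(n) = -3

Compute μ(n) for each 1 ≤ n ≤ 108: μ(1) = 1, μ(2) = -1, μ(3) = -1, μ(4) = 0, μ(5) = -1, μ(6) = 1, μ(7) = -1, μ(8) = 0, μ(9) = 0, μ(10) = 1, μ(11) = -1, μ(12) = 0, μ(13) = -1, μ(14) = 1, μ(15) = 1, μ(16) = 0, μ(17) = -1, μ(18) = 0, μ(19) = -1, μ(20) = 0, μ(21) = 1, μ(22) = 1, μ(23) = -1, μ(24) = 0, μ(25) = 0, μ(26) = 1, μ(27) = 0, μ(28) = 0, μ(29) = -1, μ(30) = -1, μ(31) = -1, μ(32) = 0, μ(33) = 1, μ(34) = 1, μ(35) = 1, μ(36) = 0, μ(37) = -1, μ(38) = 1, μ(39) = 1, μ(40) = 0, μ(41) = -1, μ(42) = -1, μ(43) = -1, μ(44) = 0, μ(45) = 0, μ(46) = 1, μ(47) = -1, μ(48) = 0, μ(49) = 0, μ(50) = 0, μ(51) = 1, μ(52) = 0, μ(53) = -1, μ(54) = 0, μ(55) = 1, μ(56) = 0, μ(57) = 1, μ(58) = 1, μ(59) = -1, μ(60) = 0, μ(61) = -1, μ(62) = 1, μ(63) = 0, μ(64) = 0, μ(65) = 1, μ(66) = -1, μ(67) = -1, μ(68) = 0, μ(69) = 1, μ(70) = -1, μ(71) = -1, μ(72) = 0, μ(73) = -1, μ(74) = 1, μ(75) = 0, μ(76) = 0, μ(77) = 1, μ(78) = -1, μ(79) = -1, μ(80) = 0, μ(81) = 0, μ(82) = 1, μ(83) = -1, μ(84) = 0, μ(85) = 1, μ(86) = 1, μ(87) = 1, μ(88) = 0, μ(89) = -1, μ(90) = 0, μ(91) = 1, μ(92) = 0, μ(93) = 1, μ(94) = 1, μ(95) = 1, μ(96) = 0, μ(97) = -1, μ(98) = 0, μ(99) = 0, μ(100) = 0, μ(101) = -1, μ(102) = -1, μ(103) = -1, μ(104) = 0, μ(105) = -1, μ(106) = 1, μ(107) = -1, μ(108) = 0. Summing all 108 values: -3. (Mertens function M(x) = Σ_{n ≤ x} μ(n); on average M(x) should be small (PNT ⟺ M(x) = o(x)).)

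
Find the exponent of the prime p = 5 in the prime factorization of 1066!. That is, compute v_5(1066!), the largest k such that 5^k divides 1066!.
v_5(1066!) = 264

Legendre's formula: v_p(n!) = Σ_{k ≥ 1} ⌊n / p^k⌋. For p = 5, n = 1066, the terms are:
  ⌊1066/5^1⌋ = ⌊1066/5⌋ = 213
  ⌊1066/5^2⌋ = ⌊1066/25⌋ = 42
  ⌊1066/5^3⌋ = ⌊1066/125⌋ = 8
  ⌊1066/5^4⌋ = ⌊1066/625⌋ = 1
(the next term ⌊1066/5^5⌋ = 0, terminating the sum). Summing: v_5(1066!) = 213 + 42 + 8 + 1 = 264.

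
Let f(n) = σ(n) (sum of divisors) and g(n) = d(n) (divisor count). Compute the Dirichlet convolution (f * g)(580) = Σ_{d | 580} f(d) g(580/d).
(σ * d)(580) = 4096

Divisors of 580: [1, 2, 4, 5, 10, 20, 29, 58, 116, 145, 290, 580]. For each d | 580:
  d = 1: σ(1) · d(580/1) = 1 · 12 = 12
  d = 2: σ(2) · d(580/2) = 3 · 8 = 24
  d = 4: σ(4) · d(580/4) = 7 · 4 = 28
  d = 5: σ(5) · d(580/5) = 6 · 6 = 36
  d = 10: σ(10) · d(580/10) = 18 · 4 = 72
  d = 20: σ(20) · d(580/20) = 42 · 2 = 84
  d = 29: σ(29) · d(580/29) = 30 · 6 = 180
  d = 58: σ(58) · d(580/58) = 90 · 4 = 360
  d = 116: σ(116) · d(580/116) = 210 · 2 = 420
  d = 145: σ(145) · d(580/145) = 180 · 3 = 540
  d = 290: σ(290) · d(580/290) = 540 · 2 = 1080
  d = 580: σ(580) · d(580/580) = 1260 · 1 = 1260
Summing: (σ * d)(580) = 12 + 24 + 28 + 36 + 72 + 84 + 180 + 360 + 420 + 540 + 1080 + 1260 = 4096.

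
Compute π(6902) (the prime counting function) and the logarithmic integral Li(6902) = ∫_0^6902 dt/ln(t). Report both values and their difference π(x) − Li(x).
π(6902) = 887;  Li(6902) ≈ 903.25;  π(x) − Li(x) ≈ -16.25.

Direct count of primes ≤ 6902 gives π(6902) = 887. Numerical evaluation of the logarithmic integral gives Li(6902) ≈ 903.25. The difference π(x) − Li(x) ≈ -16.25 is typically negative for small/moderate x (Li(x) overestimates), though Littlewood's theorem shows this sign changes infinitely often.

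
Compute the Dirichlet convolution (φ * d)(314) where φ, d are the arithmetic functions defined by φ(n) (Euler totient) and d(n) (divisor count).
(φ * d)(314) = 474

Divisors of 314: [1, 2, 157, 314]. For each d | 314:
  d = 1: φ(1) · d(314/1) = 1 · 4 = 4
  d = 2: φ(2) · d(314/2) = 1 · 2 = 2
  d = 157: φ(157) · d(314/157) = 156 · 2 = 312
  d = 314: φ(314) · d(314/314) = 156 · 1 = 156
Summing: (φ * d)(314) = 4 + 2 + 312 + 156 = 474.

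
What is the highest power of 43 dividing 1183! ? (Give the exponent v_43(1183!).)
v_43(1183!) = 27

Legendre's formula: v_p(n!) = Σ_{k ≥ 1} ⌊n / p^k⌋. For p = 43, n = 1183, the terms are:
  ⌊1183/43^1⌋ = ⌊1183/43⌋ = 27
(the next term ⌊1183/43^2⌋ = 0, terminating the sum). Summing: v_43(1183!) = 27 = 27.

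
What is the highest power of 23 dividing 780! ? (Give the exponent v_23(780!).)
v_23(780!) = 34

Legendre's formula: v_p(n!) = Σ_{k ≥ 1} ⌊n / p^k⌋. For p = 23, n = 780, the terms are:
  ⌊780/23^1⌋ = ⌊780/23⌋ = 33
  ⌊780/23^2⌋ = ⌊780/529⌋ = 1
(the next term ⌊780/23^3⌋ = 0, terminating the sum). Summing: v_23(780!) = 33 + 1 = 34.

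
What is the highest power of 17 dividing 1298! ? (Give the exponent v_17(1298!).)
v_17(1298!) = 80

Legendre's formula: v_p(n!) = Σ_{k ≥ 1} ⌊n / p^k⌋. For p = 17, n = 1298, the terms are:
  ⌊1298/17^1⌋ = ⌊1298/17⌋ = 76
  ⌊1298/17^2⌋ = ⌊1298/289⌋ = 4
(the next term ⌊1298/17^3⌋ = 0, terminating the sum). Summing: v_17(1298!) = 76 + 4 = 80.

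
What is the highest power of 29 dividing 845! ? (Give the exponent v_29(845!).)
v_29(845!) = 30

Legendre's formula: v_p(n!) = Σ_{k ≥ 1} ⌊n / p^k⌋. For p = 29, n = 845, the terms are:
  ⌊845/29^1⌋ = ⌊845/29⌋ = 29
  ⌊845/29^2⌋ = ⌊845/841⌋ = 1
(the next term ⌊845/29^3⌋ = 0, terminating the sum). Summing: v_29(845!) = 29 + 1 = 30.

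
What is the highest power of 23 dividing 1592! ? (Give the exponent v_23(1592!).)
v_23(1592!) = 72

Legendre's formula: v_p(n!) = Σ_{k ≥ 1} ⌊n / p^k⌋. For p = 23, n = 1592, the terms are:
  ⌊1592/23^1⌋ = ⌊1592/23⌋ = 69
  ⌊1592/23^2⌋ = ⌊1592/529⌋ = 3
(the next term ⌊1592/23^3⌋ = 0, terminating the sum). Summing: v_23(1592!) = 69 + 3 = 72.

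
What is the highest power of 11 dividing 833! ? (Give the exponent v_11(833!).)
v_11(833!) = 81

Legendre's formula: v_p(n!) = Σ_{k ≥ 1} ⌊n / p^k⌋. For p = 11, n = 833, the terms are:
  ⌊833/11^1⌋ = ⌊833/11⌋ = 75
  ⌊833/11^2⌋ = ⌊833/121⌋ = 6
(the next term ⌊833/11^3⌋ = 0, terminating the sum). Summing: v_11(833!) = 75 + 6 = 81.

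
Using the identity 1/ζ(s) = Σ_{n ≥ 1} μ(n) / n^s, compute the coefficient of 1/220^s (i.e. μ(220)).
μ(220) = 0

Factor n = 220 = 2^2 · 5 · 11. μ(n) = 0 if any exponent ≥ 2 (not squarefree); otherwise μ(n) = (−1)^{ω(n)} where ω(n) is the number of distinct prime factors. Applying: μ(220) = 0.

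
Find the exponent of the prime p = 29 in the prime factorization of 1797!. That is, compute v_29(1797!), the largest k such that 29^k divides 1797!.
v_29(1797!) = 63

Legendre's formula: v_p(n!) = Σ_{k ≥ 1} ⌊n / p^k⌋. For p = 29, n = 1797, the terms are:
  ⌊1797/29^1⌋ = ⌊1797/29⌋ = 61
  ⌊1797/29^2⌋ = ⌊1797/841⌋ = 2
(the next term ⌊1797/29^3⌋ = 0, terminating the sum). Summing: v_29(1797!) = 61 + 2 = 63.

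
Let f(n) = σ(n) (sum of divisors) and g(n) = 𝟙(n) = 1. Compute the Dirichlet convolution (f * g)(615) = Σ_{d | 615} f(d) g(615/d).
(σ * 𝟙)(615) = 1505

Divisors of 615: [1, 3, 5, 15, 41, 123, 205, 615]. For each d | 615:
  d = 1: σ(1) · 𝟙(615/1) = 1 · 1 = 1
  d = 3: σ(3) · 𝟙(615/3) = 4 · 1 = 4
  d = 5: σ(5) · 𝟙(615/5) = 6 · 1 = 6
  d = 15: σ(15) · 𝟙(615/15) = 24 · 1 = 24
  d = 41: σ(41) · 𝟙(615/41) = 42 · 1 = 42
  d = 123: σ(123) · 𝟙(615/123) = 168 · 1 = 168
  d = 205: σ(205) · 𝟙(615/205) = 252 · 1 = 252
  d = 615: σ(615) · 𝟙(615/615) = 1008 · 1 = 1008
Summing: (σ * 𝟙)(615) = 1 + 4 + 6 + 24 + 42 + 168 + 252 + 1008 = 1505.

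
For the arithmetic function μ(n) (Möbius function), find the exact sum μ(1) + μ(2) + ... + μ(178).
Σ_{n ≤ 178} μ(n) = -2

Compute μ(n) for each 1 ≤ n ≤ 178: μ(1) = 1, μ(2) = -1, μ(3) = -1, μ(4) = 0, μ(5) = -1, μ(6) = 1, μ(7) = -1, μ(8) = 0, μ(9) = 0, μ(10) = 1, μ(11) = -1, μ(12) = 0, μ(13) = -1, μ(14) = 1, μ(15) = 1, μ(16) = 0, μ(17) = -1, μ(18) = 0, μ(19) = -1, μ(20) = 0, μ(21) = 1, μ(22) = 1, μ(23) = -1, μ(24) = 0, μ(25) = 0, μ(26) = 1, μ(27) = 0, μ(28) = 0, μ(29) = -1, μ(30) = -1, μ(31) = -1, μ(32) = 0, μ(33) = 1, μ(34) = 1, μ(35) = 1, μ(36) = 0, μ(37) = -1, μ(38) = 1, μ(39) = 1, μ(40) = 0, μ(41) = -1, μ(42) = -1, μ(43) = -1, μ(44) = 0, μ(45) = 0, μ(46) = 1, μ(47) = -1, μ(48) = 0, μ(49) = 0, μ(50) = 0, μ(51) = 1, μ(52) = 0, μ(53) = -1, μ(54) = 0, μ(55) = 1, μ(56) = 0, μ(57) = 1, μ(58) = 1, μ(59) = -1, μ(60) = 0, μ(61) = -1, μ(62) = 1, μ(63) = 0, μ(64) = 0, μ(65) = 1, μ(66) = -1, μ(67) = -1, μ(68) = 0, μ(69) = 1, μ(70) = -1, μ(71) = -1, μ(72) = 0, μ(73) = -1, μ(74) = 1, μ(75) = 0, μ(76) = 0, μ(77) = 1, μ(78) = -1, μ(79) = -1, μ(80) = 0, μ(81) = 0, μ(82) = 1, μ(83) = -1, μ(84) = 0, μ(85) = 1, μ(86) = 1, μ(87) = 1, μ(88) = 0, μ(89) = -1, μ(90) = 0, μ(91) = 1, μ(92) = 0, μ(93) = 1, μ(94) = 1, μ(95) = 1, μ(96) = 0, μ(97) = -1, μ(98) = 0, μ(99) = 0, μ(100) = 0, μ(101) = -1, μ(102) = -1, μ(103) = -1, μ(104) = 0, μ(105) = -1, μ(106) = 1, μ(107) = -1, μ(108) = 0, μ(109) = -1, μ(110) = -1, μ(111) = 1, μ(112) = 0, μ(113) = -1, μ(114) = -1, μ(115) = 1, μ(116) = 0, μ(117) = 0, μ(118) = 1, μ(119) = 1, μ(120) = 0, μ(121) = 0, μ(122) = 1, μ(123) = 1, μ(124) = 0, μ(125) = 0, μ(126) = 0, μ(127) = -1, μ(128) = 0, μ(129) = 1, μ(130) = -1, μ(131) = -1, μ(132) = 0, μ(133) = 1, μ(134) = 1, μ(135) = 0, μ(136) = 0, μ(137) = -1, μ(138) = -1, μ(139) = -1, μ(140) = 0, μ(141) = 1, μ(142) = 1, μ(143) = 1, μ(144) = 0, μ(145) = 1, μ(146) = 1, μ(147) = 0, μ(148) = 0, μ(149) = -1, μ(150) = 0, μ(151) = -1, μ(152) = 0, μ(153) = 0, μ(154) = -1, μ(155) = 1, μ(156) = 0, μ(157) = -1, μ(158) = 1, μ(159) = 1, μ(160) = 0, μ(161) = 1, μ(162) = 0, μ(163) = -1, μ(164) = 0, μ(165) = -1, μ(166) = 1, μ(167) = -1, μ(168) = 0, μ(169) = 0, μ(170) = -1, μ(171) = 0, μ(172) = 0, μ(173) = -1, μ(174) = -1, μ(175) = 0, μ(176) = 0, μ(177) = 1, μ(178) = 1. Summing all 178 values: -2. (Mertens function M(x) = Σ_{n ≤ x} μ(n); on average M(x) should be small (PNT ⟺ M(x) = o(x)).)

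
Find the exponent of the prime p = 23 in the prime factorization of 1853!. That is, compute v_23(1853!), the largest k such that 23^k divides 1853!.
v_23(1853!) = 83

Legendre's formula: v_p(n!) = Σ_{k ≥ 1} ⌊n / p^k⌋. For p = 23, n = 1853, the terms are:
  ⌊1853/23^1⌋ = ⌊1853/23⌋ = 80
  ⌊1853/23^2⌋ = ⌊1853/529⌋ = 3
(the next term ⌊1853/23^3⌋ = 0, terminating the sum). Summing: v_23(1853!) = 80 + 3 = 83.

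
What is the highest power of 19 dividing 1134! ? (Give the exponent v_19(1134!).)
v_19(1134!) = 62

Legendre's formula: v_p(n!) = Σ_{k ≥ 1} ⌊n / p^k⌋. For p = 19, n = 1134, the terms are:
  ⌊1134/19^1⌋ = ⌊1134/19⌋ = 59
  ⌊1134/19^2⌋ = ⌊1134/361⌋ = 3
(the next term ⌊1134/19^3⌋ = 0, terminating the sum). Summing: v_19(1134!) = 59 + 3 = 62.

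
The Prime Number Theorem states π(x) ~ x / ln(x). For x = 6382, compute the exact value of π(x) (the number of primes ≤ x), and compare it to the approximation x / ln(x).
π(6382) = 832;  x/ln(x) ≈ 728.44;  relative error ≈ 12.45%.

Directly count primes up to 6382: π(6382) = 832. The PNT approximation gives 6382/ln(6382) ≈ 6382/8.76124 ≈ 728.44. Relative error (π(x) − x/ln(x)) / π(x) ≈ 12.45%; the approximation is known to undercount slightly (Li(x) is a better estimate).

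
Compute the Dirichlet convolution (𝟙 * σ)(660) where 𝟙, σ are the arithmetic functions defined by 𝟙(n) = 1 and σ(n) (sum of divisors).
(𝟙 * σ)(660) = 5005

Divisors of 660: [1, 2, 3, 4, 5, 6, 10, 11, 12, 15, 20, 22, 30, 33, 44, 55, 60, 66, 110, 132, 165, 220, 330, 660]. For each d | 660:
  d = 1: 𝟙(1) · σ(660/1) = 1 · 2016 = 2016
  d = 2: 𝟙(2) · σ(660/2) = 1 · 864 = 864
  d = 3: 𝟙(3) · σ(660/3) = 1 · 504 = 504
  d = 4: 𝟙(4) · σ(660/4) = 1 · 288 = 288
  d = 5: 𝟙(5) · σ(660/5) = 1 · 336 = 336
  d = 6: 𝟙(6) · σ(660/6) = 1 · 216 = 216
  d = 10: 𝟙(10) · σ(660/10) = 1 · 144 = 144
  d = 11: 𝟙(11) · σ(660/11) = 1 · 168 = 168
  d = 12: 𝟙(12) · σ(660/12) = 1 · 72 = 72
  d = 15: 𝟙(15) · σ(660/15) = 1 · 84 = 84
  d = 20: 𝟙(20) · σ(660/20) = 1 · 48 = 48
  d = 22: 𝟙(22) · σ(660/22) = 1 · 72 = 72
  d = 30: 𝟙(30) · σ(660/30) = 1 · 36 = 36
  d = 33: 𝟙(33) · σ(660/33) = 1 · 42 = 42
  d = 44: 𝟙(44) · σ(660/44) = 1 · 24 = 24
  d = 55: 𝟙(55) · σ(660/55) = 1 · 28 = 28
  d = 60: 𝟙(60) · σ(660/60) = 1 · 12 = 12
  d = 66: 𝟙(66) · σ(660/66) = 1 · 18 = 18
  d = 110: 𝟙(110) · σ(660/110) = 1 · 12 = 12
  d = 132: 𝟙(132) · σ(660/132) = 1 · 6 = 6
  d = 165: 𝟙(165) · σ(660/165) = 1 · 7 = 7
  d = 220: 𝟙(220) · σ(660/220) = 1 · 4 = 4
  d = 330: 𝟙(330) · σ(660/330) = 1 · 3 = 3
  d = 660: 𝟙(660) · σ(660/660) = 1 · 1 = 1
Summing: (𝟙 * σ)(660) = 2016 + 864 + 504 + 288 + 336 + 216 + 144 + 168 + 72 + 84 + 48 + 72 + 36 + 42 + 24 + 28 + 12 + 18 + 12 + 6 + 7 + 4 + 3 + 1 = 5005.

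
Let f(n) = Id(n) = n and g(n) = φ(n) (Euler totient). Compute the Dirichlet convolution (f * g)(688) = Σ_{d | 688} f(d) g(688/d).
(Id * φ)(688) = 4080

Divisors of 688: [1, 2, 4, 8, 16, 43, 86, 172, 344, 688]. For each d | 688:
  d = 1: Id(1) · φ(688/1) = 1 · 336 = 336
  d = 2: Id(2) · φ(688/2) = 2 · 168 = 336
  d = 4: Id(4) · φ(688/4) = 4 · 84 = 336
  d = 8: Id(8) · φ(688/8) = 8 · 42 = 336
  d = 16: Id(16) · φ(688/16) = 16 · 42 = 672
  d = 43: Id(43) · φ(688/43) = 43 · 8 = 344
  d = 86: Id(86) · φ(688/86) = 86 · 4 = 344
  d = 172: Id(172) · φ(688/172) = 172 · 2 = 344
  d = 344: Id(344) · φ(688/344) = 344 · 1 = 344
  d = 688: Id(688) · φ(688/688) = 688 · 1 = 688
Summing: (Id * φ)(688) = 336 + 336 + 336 + 336 + 672 + 344 + 344 + 344 + 344 + 688 = 4080.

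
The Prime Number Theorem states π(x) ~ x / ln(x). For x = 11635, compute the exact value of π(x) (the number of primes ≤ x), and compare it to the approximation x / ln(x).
π(11635) = 1399;  x/ln(x) ≈ 1242.82;  relative error ≈ 11.16%.

Directly count primes up to 11635: π(11635) = 1399. The PNT approximation gives 11635/ln(11635) ≈ 11635/9.36177 ≈ 1242.82. Relative error (π(x) − x/ln(x)) / π(x) ≈ 11.16%; the approximation is known to undercount slightly (Li(x) is a better estimate).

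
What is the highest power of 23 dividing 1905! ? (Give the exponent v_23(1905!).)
v_23(1905!) = 85

Legendre's formula: v_p(n!) = Σ_{k ≥ 1} ⌊n / p^k⌋. For p = 23, n = 1905, the terms are:
  ⌊1905/23^1⌋ = ⌊1905/23⌋ = 82
  ⌊1905/23^2⌋ = ⌊1905/529⌋ = 3
(the next term ⌊1905/23^3⌋ = 0, terminating the sum). Summing: v_23(1905!) = 82 + 3 = 85.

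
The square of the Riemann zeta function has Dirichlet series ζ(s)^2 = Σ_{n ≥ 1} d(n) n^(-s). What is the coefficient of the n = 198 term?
d(198) = 12

ζ(s)^2 = (Σ 1/m^s)(Σ 1/k^s). The coefficient of 1/n^s in the product is the number of ordered pairs (m, k) with mk = n, which equals d(n). For n = 198, divisors are [1, 2, 3, 6, 9, 11, 18, 22, 33, 66, 99, 198], so d(198) = 12.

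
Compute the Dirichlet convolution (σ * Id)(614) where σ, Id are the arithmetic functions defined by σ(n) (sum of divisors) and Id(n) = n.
(σ * Id)(614) = 3075

Divisors of 614: [1, 2, 307, 614]. For each d | 614:
  d = 1: σ(1) · Id(614/1) = 1 · 614 = 614
  d = 2: σ(2) · Id(614/2) = 3 · 307 = 921
  d = 307: σ(307) · Id(614/307) = 308 · 2 = 616
  d = 614: σ(614) · Id(614/614) = 924 · 1 = 924
Summing: (σ * Id)(614) = 614 + 921 + 616 + 924 = 3075.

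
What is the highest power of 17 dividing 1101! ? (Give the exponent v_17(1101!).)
v_17(1101!) = 67

Legendre's formula: v_p(n!) = Σ_{k ≥ 1} ⌊n / p^k⌋. For p = 17, n = 1101, the terms are:
  ⌊1101/17^1⌋ = ⌊1101/17⌋ = 64
  ⌊1101/17^2⌋ = ⌊1101/289⌋ = 3
(the next term ⌊1101/17^3⌋ = 0, terminating the sum). Summing: v_17(1101!) = 64 + 3 = 67.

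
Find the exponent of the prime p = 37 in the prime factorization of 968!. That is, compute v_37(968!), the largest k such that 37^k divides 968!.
v_37(968!) = 26

Legendre's formula: v_p(n!) = Σ_{k ≥ 1} ⌊n / p^k⌋. For p = 37, n = 968, the terms are:
  ⌊968/37^1⌋ = ⌊968/37⌋ = 26
(the next term ⌊968/37^2⌋ = 0, terminating the sum). Summing: v_37(968!) = 26 = 26.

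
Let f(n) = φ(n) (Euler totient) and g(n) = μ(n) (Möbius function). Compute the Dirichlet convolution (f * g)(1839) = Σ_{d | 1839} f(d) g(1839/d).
(φ * μ)(1839) = 611

Divisors of 1839: [1, 3, 613, 1839]. For each d | 1839:
  d = 1: φ(1) · μ(1839/1) = 1 · 1 = 1
  d = 3: φ(3) · μ(1839/3) = 2 · -1 = -2
  d = 613: φ(613) · μ(1839/613) = 612 · -1 = -612
  d = 1839: φ(1839) · μ(1839/1839) = 1224 · 1 = 1224
Summing: (φ * μ)(1839) = 1 + -2 + -612 + 1224 = 611.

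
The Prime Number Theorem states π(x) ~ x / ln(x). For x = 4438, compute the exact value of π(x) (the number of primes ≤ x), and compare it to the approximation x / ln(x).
π(4438) = 602;  x/ln(x) ≈ 528.46;  relative error ≈ 12.22%.

Directly count primes up to 4438: π(4438) = 602. The PNT approximation gives 4438/ln(4438) ≈ 4438/8.39796 ≈ 528.46. Relative error (π(x) − x/ln(x)) / π(x) ≈ 12.22%; the approximation is known to undercount slightly (Li(x) is a better estimate).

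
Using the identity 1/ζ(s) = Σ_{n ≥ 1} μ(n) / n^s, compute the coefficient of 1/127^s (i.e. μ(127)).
μ(127) = -1

Factor n = 127 = 127. μ(n) = 0 if any exponent ≥ 2 (not squarefree); otherwise μ(n) = (−1)^{ω(n)} where ω(n) is the number of distinct prime factors. Applying: μ(127) = -1.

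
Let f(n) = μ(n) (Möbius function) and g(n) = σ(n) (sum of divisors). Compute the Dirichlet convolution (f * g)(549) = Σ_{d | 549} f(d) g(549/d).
(μ * σ)(549) = 549

Divisors of 549: [1, 3, 9, 61, 183, 549]. For each d | 549:
  d = 1: μ(1) · σ(549/1) = 1 · 806 = 806
  d = 3: μ(3) · σ(549/3) = -1 · 248 = -248
  d = 9: μ(9) · σ(549/9) = 0 · 62 = 0
  d = 61: μ(61) · σ(549/61) = -1 · 13 = -13
  d = 183: μ(183) · σ(549/183) = 1 · 4 = 4
  d = 549: μ(549) · σ(549/549) = 0 · 1 = 0
Summing: (μ * σ)(549) = 806 + -248 + 0 + -13 + 4 + 0 = 549.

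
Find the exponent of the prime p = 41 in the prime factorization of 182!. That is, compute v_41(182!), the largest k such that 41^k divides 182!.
v_41(182!) = 4

Legendre's formula: v_p(n!) = Σ_{k ≥ 1} ⌊n / p^k⌋. For p = 41, n = 182, the terms are:
  ⌊182/41^1⌋ = ⌊182/41⌋ = 4
(the next term ⌊182/41^2⌋ = 0, terminating the sum). Summing: v_41(182!) = 4 = 4.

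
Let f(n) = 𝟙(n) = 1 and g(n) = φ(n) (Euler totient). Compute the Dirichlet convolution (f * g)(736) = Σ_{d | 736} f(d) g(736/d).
(𝟙 * φ)(736) = 736

Divisors of 736: [1, 2, 4, 8, 16, 23, 32, 46, 92, 184, 368, 736]. For each d | 736:
  d = 1: 𝟙(1) · φ(736/1) = 1 · 352 = 352
  d = 2: 𝟙(2) · φ(736/2) = 1 · 176 = 176
  d = 4: 𝟙(4) · φ(736/4) = 1 · 88 = 88
  d = 8: 𝟙(8) · φ(736/8) = 1 · 44 = 44
  d = 16: 𝟙(16) · φ(736/16) = 1 · 22 = 22
  d = 23: 𝟙(23) · φ(736/23) = 1 · 16 = 16
  d = 32: 𝟙(32) · φ(736/32) = 1 · 22 = 22
  d = 46: 𝟙(46) · φ(736/46) = 1 · 8 = 8
  d = 92: 𝟙(92) · φ(736/92) = 1 · 4 = 4
  d = 184: 𝟙(184) · φ(736/184) = 1 · 2 = 2
  d = 368: 𝟙(368) · φ(736/368) = 1 · 1 = 1
  d = 736: 𝟙(736) · φ(736/736) = 1 · 1 = 1
Summing: (𝟙 * φ)(736) = 352 + 176 + 88 + 44 + 22 + 16 + 22 + 8 + 4 + 2 + 1 + 1 = 736.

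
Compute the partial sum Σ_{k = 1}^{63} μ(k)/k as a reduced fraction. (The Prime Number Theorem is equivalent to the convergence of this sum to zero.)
Σ μ(k)/k = 1874648830674470878723/117288381359406970983270

Values of μ(k) for 1 ≤ k ≤ 63: μ(1) = 1, μ(2) = -1, μ(3) = -1, μ(5) = -1, μ(6) = 1, μ(7) = -1, μ(10) = 1, μ(11) = -1, μ(13) = -1, μ(14) = 1, μ(15) = 1, μ(17) = -1, μ(19) = -1, μ(21) = 1, μ(22) = 1, μ(23) = -1, μ(26) = 1, μ(29) = -1, μ(30) = -1, μ(31) = -1, μ(33) = 1, μ(34) = 1, μ(35) = 1, μ(37) = -1, μ(38) = 1, μ(39) = 1, μ(41) = -1, μ(42) = -1, μ(43) = -1, μ(46) = 1, μ(47) = -1, μ(51) = 1, μ(53) = -1, μ(55) = 1, μ(57) = 1, μ(58) = 1, μ(59) = -1, μ(61) = -1, μ(62) = 1, with μ = 0 on non-squarefree integers. Summing μ(k)/k for k where μ(k) ≠ 0 gives 1874648830674470878723/117288381359406970983270 ≈ 0.0160. (PNT ⟺ this sum → 0 as n → ∞.)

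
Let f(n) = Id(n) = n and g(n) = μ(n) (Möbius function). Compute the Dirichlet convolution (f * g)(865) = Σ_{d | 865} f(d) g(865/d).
(Id * μ)(865) = 688

Divisors of 865: [1, 5, 173, 865]. For each d | 865:
  d = 1: Id(1) · μ(865/1) = 1 · 1 = 1
  d = 5: Id(5) · μ(865/5) = 5 · -1 = -5
  d = 173: Id(173) · μ(865/173) = 173 · -1 = -173
  d = 865: Id(865) · μ(865/865) = 865 · 1 = 865
Summing: (Id * μ)(865) = 1 + -5 + -173 + 865 = 688.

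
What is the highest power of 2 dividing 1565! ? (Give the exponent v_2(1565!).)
v_2(1565!) = 1559

Legendre's formula: v_p(n!) = Σ_{k ≥ 1} ⌊n / p^k⌋. For p = 2, n = 1565, the terms are:
  ⌊1565/2^1⌋ = ⌊1565/2⌋ = 782
  ⌊1565/2^2⌋ = ⌊1565/4⌋ = 391
  ⌊1565/2^3⌋ = ⌊1565/8⌋ = 195
  ⌊1565/2^4⌋ = ⌊1565/16⌋ = 97
  ⌊1565/2^5⌋ = ⌊1565/32⌋ = 48
  ⌊1565/2^6⌋ = ⌊1565/64⌋ = 24
  ⌊1565/2^7⌋ = ⌊1565/128⌋ = 12
  ⌊1565/2^8⌋ = ⌊1565/256⌋ = 6
  ⌊1565/2^9⌋ = ⌊1565/512⌋ = 3
  ⌊1565/2^10⌋ = ⌊1565/1024⌋ = 1
(the next term ⌊1565/2^11⌋ = 0, terminating the sum). Summing: v_2(1565!) = 782 + 391 + 195 + 97 + 48 + 24 + 12 + 6 + 3 + 1 = 1559.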